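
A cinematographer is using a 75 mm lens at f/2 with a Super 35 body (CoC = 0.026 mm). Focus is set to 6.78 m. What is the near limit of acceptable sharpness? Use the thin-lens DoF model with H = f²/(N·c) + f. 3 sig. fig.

Hyperfocal distance H = f²/(N·c) + f = 75²/(2 × 0.026) + 75 = 5625/0.052 + 75 ≈ 108248.1 mm ≈ 108.2 m.
Near limit Dn = s·(H − f)/(H + s − 2f) = 6780 × (108248.1 − 75) / (108248.1 + 6780 − 2 × 75) = 6780 × 108173.1 / 114878.1 ≈ 6384.3 mm ≈ 6.38 m.

6.38 m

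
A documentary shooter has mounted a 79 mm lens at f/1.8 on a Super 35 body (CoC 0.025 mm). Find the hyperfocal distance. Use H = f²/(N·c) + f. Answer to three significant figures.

Hyperfocal distance H = f²/(N·c) + f = 79²/(1.8 × 0.025) + 79 = 6241/0.045 + 79 ≈ 138767.9 mm ≈ 139 m.

139 m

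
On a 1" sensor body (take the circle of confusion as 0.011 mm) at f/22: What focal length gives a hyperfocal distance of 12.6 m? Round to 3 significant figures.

From H = f²/(N·c) + f, with f ≪ H: f ≈ √(H·N·c) = √(12600 × 22 × 0.011) = √3049.2 ≈ 55.22 mm.
Exact: f² + N·c·f − N·c·H = 0 ⇒ f = (−N·c + √((N·c)² + 4·N·c·H))/2 = (−0.242 + √12197)/2 ≈ 55.099 mm ≈ 55.1 mm.

55.1 mm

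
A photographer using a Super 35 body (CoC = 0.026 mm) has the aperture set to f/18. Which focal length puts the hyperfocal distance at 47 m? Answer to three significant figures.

From H = f²/(N·c) + f, with f ≪ H: f ≈ √(H·N·c) = √(47000 × 18 × 0.026) = √21996 ≈ 148.3 mm.
The +f correction barely moves this — solving exactly, f² + N·c·f − N·c·H = 0 ⇒ f = (−N·c + √((N·c)² + 4·N·c·H))/2 = (−0.468 + √87984)/2 ≈ 148.08 mm, so f ≈ 148 mm.

148 mm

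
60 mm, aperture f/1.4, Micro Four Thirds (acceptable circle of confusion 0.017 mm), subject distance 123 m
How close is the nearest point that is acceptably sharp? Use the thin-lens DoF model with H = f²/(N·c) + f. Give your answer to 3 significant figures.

Hyperfocal distance H = f²/(N·c) + f = 60²/(1.4 × 0.017) + 60 = 3600/0.0238 + 60 ≈ 151320.5 mm ≈ 151.3 m.
Near limit Dn = s·(H − f)/(H + s − 2f) = 123000 × (151320.5 − 60) / (151320.5 + 123000 − 2 × 60) = 123000 × 151260.5 / 274200.5 ≈ 67852 mm ≈ 67.9 m.

67.9 m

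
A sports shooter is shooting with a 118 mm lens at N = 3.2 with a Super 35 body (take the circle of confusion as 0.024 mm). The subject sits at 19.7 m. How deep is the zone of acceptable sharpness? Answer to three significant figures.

Hyperfocal distance H = f²/(N·c) + f = 118²/(3.2 × 0.024) + 118 = 13924/0.0768 + 118 ≈ 181420.1 mm ≈ 181.4 m.
Near limit Dn = s·(H − f)/(H + s − 2f) = 19700 × (181420.1 − 118) / (181420.1 + 19700 − 2 × 118) = 19700 × 181302.1 / 200884.1 ≈ 17779.7 mm.
Far limit Df = s·(H − f)/(H − s) = 19700 × (181420.1 − 118) / (181420.1 − 19700) = 19700 × 181302.1 / 161720.1 ≈ 22085.4 mm.
Depth of field = Df − Dn = 22085.4 − 17779.7 ≈ 4305.7 mm ≈ 4.31 m.

4.31 m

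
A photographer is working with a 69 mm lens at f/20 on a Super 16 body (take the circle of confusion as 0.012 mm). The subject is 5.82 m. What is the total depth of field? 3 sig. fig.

Hyperfocal distance H = f²/(N·c) + f = 69²/(20 × 0.012) + 69 = 4761/0.24 + 69 ≈ 19906.5 mm ≈ 19.91 m.
Near limit Dn = s·(H − f)/(H + s − 2f) = 5820 × (19906.5 − 69) / (19906.5 + 5820 − 2 × 69) = 5820 × 19837.5 / 25588.5 ≈ 4512.0 mm.
Far limit Df = s·(H − f)/(H − s) = 5820 × (19906.5 − 69) / (19906.5 − 5820) = 5820 × 19837.5 / 14086.5 ≈ 8196.1 mm.
Depth of field = Df − Dn = 8196.1 − 4512.0 ≈ 3684.1 mm ≈ 3.68 m.

3.68 m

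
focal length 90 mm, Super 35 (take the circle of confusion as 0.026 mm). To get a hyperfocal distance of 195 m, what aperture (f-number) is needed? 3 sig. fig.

Rearrange H = f²/(N·c) + f for N: N = f² / ((H − f)·c).
N = 90² / ((195000 − 90) × 0.026) = 8100 / 5068 ≈ 1.60.

f/1.60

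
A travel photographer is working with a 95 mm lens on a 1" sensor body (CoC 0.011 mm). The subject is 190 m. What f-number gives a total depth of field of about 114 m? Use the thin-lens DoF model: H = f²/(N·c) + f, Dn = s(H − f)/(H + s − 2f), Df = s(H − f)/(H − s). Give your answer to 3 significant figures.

f/1.20

Write h = H − f = f²/(N·c). The thin-lens limits are Dn = s·h/(h + (s−f)) and Df = s·h/(h − (s−f)), so DoF = Df − Dn = 2·s·(s−f)·h / (h² − (s−f)²).
That is a quadratic in h: DoF·h² − 2·s·(s−f)·h − DoF·(s−f)² = 0 ⇒ h = (s−f)·(s + √(s² + DoF²)) / DoF = 189905 × (190000 + √(190000² + 114000²)) / 114000 = 189905 × (190000 + 221576) / 114000 ≈ 685617 mm.
Then N = f²/(c·h) = 95² / (0.011 × 685617) = 9025 / 7541.8 ≈ 1.20.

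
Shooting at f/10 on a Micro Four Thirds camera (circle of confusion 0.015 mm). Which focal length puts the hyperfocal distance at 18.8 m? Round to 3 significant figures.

From H = f²/(N·c) + f, with f ≪ H: f ≈ √(H·N·c) = √(18800 × 10 × 0.015) = √2820.0 ≈ 53.10 mm.
Exact: f² + N·c·f − N·c·H = 0 ⇒ f = (−N·c + √((N·c)² + 4·N·c·H))/2 = (−0.15 + √11280)/2 ≈ 53.029 mm ≈ 53.0 mm.

53.0 mm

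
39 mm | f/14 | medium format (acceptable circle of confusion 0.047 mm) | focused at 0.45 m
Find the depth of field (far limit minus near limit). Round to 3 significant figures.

Hyperfocal distance H = f²/(N·c) + f = 39²/(14 × 0.047) + 39 = 1521/0.658 + 39 ≈ 2350.6 mm ≈ 2.351 m.
Near limit Dn = s·(H − f)/(H + s − 2f) = 450 × (2350.6 − 39) / (2350.6 + 450 − 2 × 39) = 450 × 2311.6 / 2722.6 ≈ 382.07 mm.
Far limit Df = s·(H − f)/(H − s) = 450 × (2350.6 − 39) / (2350.6 − 450) = 450 × 2311.6 / 1900.6 ≈ 547.31 mm.
Depth of field = Df − Dn = 547.31 − 382.07 ≈ 165.24 mm.

165 mm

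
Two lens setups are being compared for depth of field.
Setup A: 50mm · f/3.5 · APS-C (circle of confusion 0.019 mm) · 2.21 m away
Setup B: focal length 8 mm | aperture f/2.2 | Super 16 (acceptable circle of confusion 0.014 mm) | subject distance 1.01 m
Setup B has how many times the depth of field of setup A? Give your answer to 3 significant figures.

4.98

Setup A: H = 50²/(3.5×0.019) + 50 ≈ 37644.0 mm; DoF = Df − Dn = 2344.72 − 2089.92 ≈ 254.80 mm.
Setup B: H = 8²/(2.2×0.014) + 8 ≈ 2085.9 mm; DoF = Df − Dn = 1950.6 − 681.4 ≈ 1269.2 mm.
Ratio = 1269.2 / 254.80 ≈ 4.98.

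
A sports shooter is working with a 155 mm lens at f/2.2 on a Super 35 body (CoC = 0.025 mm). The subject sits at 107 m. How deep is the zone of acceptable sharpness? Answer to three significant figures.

Hyperfocal distance H = f²/(N·c) + f = 155²/(2.2 × 0.025) + 155 = 24025/0.055 + 155 ≈ 436973.2 mm ≈ 437.0 m.
Near limit Dn = s·(H − f)/(H + s − 2f) = 107000 × (436973.2 − 155) / (436973.2 + 107000 − 2 × 155) = 107000 × 436818.2 / 543663.2 ≈ 85972 mm.
Far limit Df = s·(H − f)/(H − s) = 107000 × (436973.2 − 155) / (436973.2 − 107000) = 107000 × 436818.2 / 329973.2 ≈ 141646 mm.
Depth of field = Df − Dn = 141646 − 85972 ≈ 55674 mm ≈ 55.7 m.

55.7 m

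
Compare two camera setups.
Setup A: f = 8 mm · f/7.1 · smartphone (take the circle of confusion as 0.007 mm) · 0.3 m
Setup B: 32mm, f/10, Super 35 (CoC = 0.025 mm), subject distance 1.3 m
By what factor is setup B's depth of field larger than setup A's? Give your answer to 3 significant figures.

Setup A: H = 8²/(7.1×0.007) + 8 ≈ 1295.7 mm; DoF = Df − Dn = 387.98 − 244.55 ≈ 143.43 mm.
Setup B: H = 32²/(10×0.025) + 32 ≈ 4128.0 mm; DoF = Df − Dn = 1882.89 − 992.69 ≈ 890.20 mm.
Ratio = 890.20 / 143.43 ≈ 6.21.

6.21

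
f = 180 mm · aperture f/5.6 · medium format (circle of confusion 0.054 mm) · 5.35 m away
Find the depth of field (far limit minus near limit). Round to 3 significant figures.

Hyperfocal distance H = f²/(N·c) + f = 180²/(5.6 × 0.054) + 180 = 32400/0.3024 + 180 ≈ 107322.9 mm ≈ 107.3 m.
Near limit Dn = s·(H − f)/(H + s − 2f) = 5350 × (107322.9 − 180) / (107322.9 + 5350 − 2 × 180) = 5350 × 107142.9 / 112312.9 ≈ 5103.73 mm.
Far limit Df = s·(H − f)/(H − s) = 5350 × (107322.9 − 180) / (107322.9 − 5350) = 5350 × 107142.9 / 101972.9 ≈ 5621.24 mm.
Depth of field = Df − Dn = 5621.24 − 5103.73 ≈ 517.51 mm ≈ 0.518 m.

0.518 m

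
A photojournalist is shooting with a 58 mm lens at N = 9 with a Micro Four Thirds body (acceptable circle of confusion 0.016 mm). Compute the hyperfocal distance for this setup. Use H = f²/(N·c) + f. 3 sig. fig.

Hyperfocal distance H = f²/(N·c) + f = 58²/(9 × 0.016) + 58 = 3364/0.144 + 58 ≈ 23419.1 mm ≈ 23.4 m.

23.4 m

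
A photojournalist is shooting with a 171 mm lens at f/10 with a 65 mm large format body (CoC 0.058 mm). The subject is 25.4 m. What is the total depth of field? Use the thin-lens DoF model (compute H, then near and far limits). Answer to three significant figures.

33.9 m

Hyperfocal distance H = f²/(N·c) + f = 171²/(10 × 0.058) + 171 = 29241/0.58 + 171 ≈ 50586.5 mm ≈ 50.59 m.
Near limit Dn = s·(H − f)/(H + s − 2f) = 25400 × (50586.5 − 171) / (50586.5 + 25400 − 2 × 171) = 25400 × 50415.5 / 75644.5 ≈ 16929 mm.
Far limit Df = s·(H − f)/(H − s) = 25400 × (50586.5 − 171) / (50586.5 − 25400) = 25400 × 50415.5 / 25186.5 ≈ 50843 mm.
Depth of field = Df − Dn = 50843 − 16929 ≈ 33914 mm ≈ 33.9 m.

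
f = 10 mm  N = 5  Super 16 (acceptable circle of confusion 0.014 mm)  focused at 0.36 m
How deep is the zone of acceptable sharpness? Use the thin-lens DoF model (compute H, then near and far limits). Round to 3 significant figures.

Hyperfocal distance H = f²/(N·c) + f = 10²/(5 × 0.014) + 10 = 100/0.07 + 10 ≈ 1438.6 mm ≈ 1.439 m.
Near limit Dn = s·(H − f)/(H + s − 2f) = 360 × (1438.6 − 10) / (1438.6 + 360 − 2 × 10) = 360 × 1428.6 / 1778.6 ≈ 289.16 mm.
Far limit Df = s·(H − f)/(H − s) = 360 × (1438.6 − 10) / (1438.6 − 360) = 360 × 1428.6 / 1078.6 ≈ 476.82 mm.
Depth of field = Df − Dn = 476.82 − 289.16 ≈ 187.66 mm.

188 mm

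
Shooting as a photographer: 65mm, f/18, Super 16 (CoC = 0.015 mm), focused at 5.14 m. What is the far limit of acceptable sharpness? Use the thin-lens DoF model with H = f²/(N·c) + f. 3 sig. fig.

Hyperfocal distance H = f²/(N·c) + f = 65²/(18 × 0.015) + 65 = 4225/0.27 + 65 ≈ 15713.1 mm ≈ 15.71 m.
Far limit Df = s·(H − f)/(H − s) = 5140 × (15713.1 − 65) / (15713.1 − 5140) = 5140 × 15648.1 / 10573.1 ≈ 7607.1 mm ≈ 7.61 m.

7.61 m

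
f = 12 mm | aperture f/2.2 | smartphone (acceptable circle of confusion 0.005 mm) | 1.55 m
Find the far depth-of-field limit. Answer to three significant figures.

1.76 m

Hyperfocal distance H = f²/(N·c) + f = 12²/(2.2 × 0.005) + 12 = 144/0.011 + 12 ≈ 13102.9 mm ≈ 13.10 m.
Far limit Df = s·(H − f)/(H − s) = 1550 × (13102.9 − 12) / (13102.9 − 1550) = 1550 × 13090.9 / 11552.9 ≈ 1756.3 mm ≈ 1.76 m.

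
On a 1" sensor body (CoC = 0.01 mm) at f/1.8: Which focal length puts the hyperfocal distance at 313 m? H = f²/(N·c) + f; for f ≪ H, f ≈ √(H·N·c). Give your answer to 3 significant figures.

From H = f²/(N·c) + f, with f ≪ H: f ≈ √(H·N·c) = √(313000 × 1.8 × 0.01) = √5634.0 ≈ 75.06 mm.
The +f correction barely moves this — solving exactly, f² + N·c·f − N·c·H = 0 ⇒ f = (−N·c + √((N·c)² + 4·N·c·H))/2 = (−0.018 + √22536)/2 ≈ 75.051 mm, so f ≈ 75.1 mm.

75.1 mm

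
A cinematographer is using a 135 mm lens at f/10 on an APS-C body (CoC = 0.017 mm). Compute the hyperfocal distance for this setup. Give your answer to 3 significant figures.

107 m

Hyperfocal distance H = f²/(N·c) + f = 135²/(10 × 0.017) + 135 = 18225/0.17 + 135 ≈ 107340.9 mm ≈ 107 m.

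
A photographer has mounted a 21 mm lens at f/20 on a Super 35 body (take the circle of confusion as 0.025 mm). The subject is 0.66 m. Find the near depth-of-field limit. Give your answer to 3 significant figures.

383 mm

Hyperfocal distance H = f²/(N·c) + f = 21²/(20 × 0.025) + 21 = 441/0.5 + 21 ≈ 903.0 mm ≈ 0.903 m.
Near limit Dn = s·(H − f)/(H + s − 2f) = 660 × (903.0 − 21) / (903.0 + 660 − 2 × 21) = 660 × 882.0 / 1521.0 ≈ 382.72 mm.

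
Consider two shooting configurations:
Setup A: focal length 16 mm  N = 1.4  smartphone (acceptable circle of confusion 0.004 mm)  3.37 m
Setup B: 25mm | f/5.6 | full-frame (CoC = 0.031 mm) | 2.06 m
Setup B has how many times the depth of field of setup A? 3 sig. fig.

6.88

Setup A: H = 16²/(1.4×0.004) + 16 ≈ 45730.3 mm; DoF = Df − Dn = 3636.83 − 3139.65 ≈ 497.18 mm.
Setup B: H = 25²/(5.6×0.031) + 25 ≈ 3625.2 mm; DoF = Df − Dn = 4738.3 − 1316.1 ≈ 3422.2 mm.
Ratio = 3422.2 / 497.18 ≈ 6.88.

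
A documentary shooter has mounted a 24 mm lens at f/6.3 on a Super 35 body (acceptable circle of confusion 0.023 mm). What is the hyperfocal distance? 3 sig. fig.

Hyperfocal distance H = f²/(N·c) + f = 24²/(6.3 × 0.023) + 24 = 576/0.1449 + 24 ≈ 3999.2 mm ≈ 4.00 m.

4.00 m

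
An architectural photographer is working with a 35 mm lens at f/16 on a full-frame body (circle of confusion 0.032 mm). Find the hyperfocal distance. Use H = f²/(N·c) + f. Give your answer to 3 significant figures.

Hyperfocal distance H = f²/(N·c) + f = 35²/(16 × 0.032) + 35 = 1225/0.512 + 35 ≈ 2427.6 mm ≈ 2.43 m.

2.43 m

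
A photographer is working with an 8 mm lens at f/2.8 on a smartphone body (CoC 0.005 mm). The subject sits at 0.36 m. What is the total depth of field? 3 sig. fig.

Hyperfocal distance H = f²/(N·c) + f = 8²/(2.8 × 0.005) + 8 = 64/0.014 + 8 ≈ 4579.4 mm ≈ 4.579 m.
Near limit Dn = s·(H − f)/(H + s − 2f) = 360 × (4579.4 − 8) / (4579.4 + 360 − 2 × 8) = 360 × 4571.4 / 4923.4 ≈ 334.262 mm.
Far limit Df = s·(H − f)/(H − s) = 360 × (4579.4 − 8) / (4579.4 − 360) = 360 × 4571.4 / 4219.4 ≈ 390.033 mm.
Depth of field = Df − Dn = 390.033 − 334.262 ≈ 55.771 mm.

55.8 mm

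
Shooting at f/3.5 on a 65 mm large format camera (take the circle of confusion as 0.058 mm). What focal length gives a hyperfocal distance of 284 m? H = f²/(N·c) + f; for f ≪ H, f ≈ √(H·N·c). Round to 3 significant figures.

From H = f²/(N·c) + f, with f ≪ H: f ≈ √(H·N·c) = √(284000 × 3.5 × 0.058) = √57652 ≈ 240.1 mm.
The +f correction barely moves this — solving exactly, f² + N·c·f − N·c·H = 0 ⇒ f = (−N·c + √((N·c)² + 4·N·c·H))/2 = (−0.203 + √230608)/2 ≈ 240.01 mm, so f ≈ 240 mm.

240 mm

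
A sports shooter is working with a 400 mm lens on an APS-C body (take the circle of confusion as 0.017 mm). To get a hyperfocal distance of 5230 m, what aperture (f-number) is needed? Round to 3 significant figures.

Rearrange H = f²/(N·c) + f for N: N = f² / ((H − f)·c).
N = 400² / ((5230000 − 400) × 0.017) = 160000 / 88903 ≈ 1.80.

f/1.80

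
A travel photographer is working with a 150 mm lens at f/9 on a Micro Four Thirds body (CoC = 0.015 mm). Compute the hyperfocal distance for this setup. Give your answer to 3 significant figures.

Hyperfocal distance H = f²/(N·c) + f = 150²/(9 × 0.015) + 150 = 22500/0.135 + 150 ≈ 166816.7 mm ≈ 167 m.

167 m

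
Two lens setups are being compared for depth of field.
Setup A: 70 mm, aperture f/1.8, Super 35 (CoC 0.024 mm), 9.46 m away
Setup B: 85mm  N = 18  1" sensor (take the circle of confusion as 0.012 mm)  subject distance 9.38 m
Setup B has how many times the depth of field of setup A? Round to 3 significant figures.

Setup A: H = 70²/(1.8×0.024) + 70 ≈ 113495.9 mm; DoF = Df − Dn = 10313.8 − 8736.7 ≈ 1577.1 mm.
Setup B: H = 85²/(18×0.012) + 85 ≈ 33534.1 mm; DoF = Df − Dn = 12989.6 − 7340.3 ≈ 5649.3 mm.
Ratio = 5649.3 / 1577.1 ≈ 3.58.

3.58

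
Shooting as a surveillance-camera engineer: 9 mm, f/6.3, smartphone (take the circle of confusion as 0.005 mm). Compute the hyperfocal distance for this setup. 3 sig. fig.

Hyperfocal distance H = f²/(N·c) + f = 9²/(6.3 × 0.005) + 9 = 81/0.0315 + 9 ≈ 2580.4 mm ≈ 2.58 m.

2.58 m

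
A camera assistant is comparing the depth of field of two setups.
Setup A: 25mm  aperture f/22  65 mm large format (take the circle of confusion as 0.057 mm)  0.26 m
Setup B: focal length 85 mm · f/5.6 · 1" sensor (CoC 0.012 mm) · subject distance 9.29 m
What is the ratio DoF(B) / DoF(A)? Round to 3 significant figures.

Setup A: H = 25²/(22×0.057) + 25 ≈ 523.4 mm; DoF = Df − Dn = 491.96 − 176.69 ≈ 315.27 mm.
Setup B: H = 85²/(5.6×0.012) + 85 ≈ 107599.9 mm; DoF = Df − Dn = 10159.8 − 8557.4 ≈ 1602.4 mm.
Ratio = 1602.4 / 315.27 ≈ 5.08.

5.08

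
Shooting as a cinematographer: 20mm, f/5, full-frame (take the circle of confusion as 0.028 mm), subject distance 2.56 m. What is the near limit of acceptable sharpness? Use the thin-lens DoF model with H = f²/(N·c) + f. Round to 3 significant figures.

Hyperfocal distance H = f²/(N·c) + f = 20²/(5 × 0.028) + 20 = 400/0.14 + 20 ≈ 2877.1 mm ≈ 2.877 m.
Near limit Dn = s·(H − f)/(H + s − 2f) = 2560 × (2877.1 − 20) / (2877.1 + 2560 − 2 × 20) = 2560 × 2857.1 / 5397.1 ≈ 1355.2 mm ≈ 1.36 m.

1.36 m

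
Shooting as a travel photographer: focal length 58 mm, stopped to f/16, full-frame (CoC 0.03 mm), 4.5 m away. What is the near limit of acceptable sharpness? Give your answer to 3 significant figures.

2.75 m

Hyperfocal distance H = f²/(N·c) + f = 58²/(16 × 0.03) + 58 = 3364/0.48 + 58 ≈ 7066.3 mm ≈ 7.066 m.
Near limit Dn = s·(H − f)/(H + s − 2f) = 4500 × (7066.3 − 58) / (7066.3 + 4500 − 2 × 58) = 4500 × 7008.3 / 11450.3 ≈ 2754.3 mm ≈ 2.75 m.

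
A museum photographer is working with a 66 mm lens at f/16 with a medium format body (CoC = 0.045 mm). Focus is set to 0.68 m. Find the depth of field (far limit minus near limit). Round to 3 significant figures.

139 mm

Hyperfocal distance H = f²/(N·c) + f = 66²/(16 × 0.045) + 66 = 4356/0.72 + 66 ≈ 6116.0 mm ≈ 6.116 m.
Near limit Dn = s·(H − f)/(H + s − 2f) = 680 × (6116.0 − 66) / (6116.0 + 680 − 2 × 66) = 680 × 6050.0 / 6664.0 ≈ 617.35 mm.
Far limit Df = s·(H − f)/(H − s) = 680 × (6116.0 − 66) / (6116.0 − 680) = 680 × 6050.0 / 5436.0 ≈ 756.81 mm.
Depth of field = Df − Dn = 756.81 − 617.35 ≈ 139.46 mm.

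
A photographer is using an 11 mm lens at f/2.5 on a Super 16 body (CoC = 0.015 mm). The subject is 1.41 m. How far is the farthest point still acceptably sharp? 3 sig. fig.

2.49 m

Hyperfocal distance H = f²/(N·c) + f = 11²/(2.5 × 0.015) + 11 = 121/0.0375 + 11 ≈ 3237.7 mm ≈ 3.238 m.
Far limit Df = s·(H − f)/(H − s) = 1410 × (3237.7 − 11) / (3237.7 − 1410) = 1410 × 3226.7 / 1827.7 ≈ 2489.3 mm ≈ 2.49 m.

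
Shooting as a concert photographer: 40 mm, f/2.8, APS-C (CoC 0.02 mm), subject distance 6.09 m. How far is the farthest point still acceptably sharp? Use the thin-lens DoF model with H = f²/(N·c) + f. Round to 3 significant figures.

7.73 m

Hyperfocal distance H = f²/(N·c) + f = 40²/(2.8 × 0.02) + 40 = 1600/0.056 + 40 ≈ 28611.4 mm ≈ 28.61 m.
Far limit Df = s·(H − f)/(H − s) = 6090 × (28611.4 − 40) / (28611.4 − 6090) = 6090 × 28571.4 / 22521.4 ≈ 7726.0 mm ≈ 7.73 m.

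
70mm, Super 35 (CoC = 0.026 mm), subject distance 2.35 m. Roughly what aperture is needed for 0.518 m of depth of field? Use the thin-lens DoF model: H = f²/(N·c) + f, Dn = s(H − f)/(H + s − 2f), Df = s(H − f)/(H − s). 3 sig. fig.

f/9

Write h = H − f = f²/(N·c). The thin-lens limits are Dn = s·h/(h + (s−f)) and Df = s·h/(h − (s−f)), so DoF = Df − Dn = 2·s·(s−f)·h / (h² − (s−f)²).
That is a quadratic in h: DoF·h² − 2·s·(s−f)·h − DoF·(s−f)² = 0 ⇒ h = (s−f)·(s + √(s² + DoF²)) / DoF = 2280 × (2350 + √(2350² + 518²)) / 518 = 2280 × (2350 + 2406.41) / 518 ≈ 20936 mm.
Then N = f²/(c·h) = 70² / (0.026 × 20936) = 4900 / 544.32 ≈ 9.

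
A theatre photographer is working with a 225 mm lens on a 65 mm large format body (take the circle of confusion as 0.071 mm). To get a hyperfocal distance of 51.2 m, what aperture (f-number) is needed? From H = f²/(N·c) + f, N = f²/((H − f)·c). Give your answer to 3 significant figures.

Rearrange H = f²/(N·c) + f for N: N = f² / ((H − f)·c).
N = 225² / ((51200 − 225) × 0.071) = 50625 / 3619 ≈ 14.

f/14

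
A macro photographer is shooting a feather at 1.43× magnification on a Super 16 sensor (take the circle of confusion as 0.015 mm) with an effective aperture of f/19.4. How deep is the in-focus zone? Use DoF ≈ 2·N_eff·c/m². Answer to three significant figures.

At magnification m, DoF ≈ 2·N_eff·c/m² = 2 × 19.4 × 0.015 / 1.43² = 0.582 / 2.045 ≈ 0.285 mm.

0.285 mm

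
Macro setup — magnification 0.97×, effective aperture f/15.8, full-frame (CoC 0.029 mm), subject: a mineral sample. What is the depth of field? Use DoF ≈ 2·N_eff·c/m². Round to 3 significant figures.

At magnification m, DoF ≈ 2·N_eff·c/m² = 2 × 15.8 × 0.029 / 0.97² = 0.9164 / 0.9409 ≈ 0.974 mm.

0.974 mm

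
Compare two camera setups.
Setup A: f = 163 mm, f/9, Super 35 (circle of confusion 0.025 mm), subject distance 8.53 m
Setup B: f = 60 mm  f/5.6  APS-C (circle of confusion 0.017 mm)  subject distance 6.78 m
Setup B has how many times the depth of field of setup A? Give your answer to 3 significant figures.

2.05

Setup A: H = 163²/(9×0.025) + 163 ≈ 118247.4 mm; DoF = Df − Dn = 9180.5 − 7965.6 ≈ 1214.9 mm.
Setup B: H = 60²/(5.6×0.017) + 60 ≈ 37875.1 mm; DoF = Df − Dn = 8245.2 − 5757.0 ≈ 2488.2 mm.
Ratio = 2488.2 / 1214.9 ≈ 2.05.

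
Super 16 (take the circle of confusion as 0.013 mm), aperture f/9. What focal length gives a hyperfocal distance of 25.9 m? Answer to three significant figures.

55.0 mm

From H = f²/(N·c) + f, with f ≪ H: f ≈ √(H·N·c) = √(25900 × 9 × 0.013) = √3030.3 ≈ 55.05 mm.
Exact: f² + N·c·f − N·c·H = 0 ⇒ f = (−N·c + √((N·c)² + 4·N·c·H))/2 = (−0.117 + √12121)/2 ≈ 54.990 mm ≈ 55.0 mm.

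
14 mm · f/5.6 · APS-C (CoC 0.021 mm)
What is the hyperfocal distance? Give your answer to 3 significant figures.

1.68 m

Hyperfocal distance H = f²/(N·c) + f = 14²/(5.6 × 0.021) + 14 = 196/0.1176 + 14 ≈ 1680.7 mm ≈ 1.68 m.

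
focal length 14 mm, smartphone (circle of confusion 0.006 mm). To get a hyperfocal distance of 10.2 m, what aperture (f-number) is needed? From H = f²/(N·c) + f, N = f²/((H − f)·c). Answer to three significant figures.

f/3.21

Rearrange H = f²/(N·c) + f for N: N = f² / ((H − f)·c).
N = 14² / ((10200 − 14) × 0.006) = 196 / 61.12 ≈ 3.21.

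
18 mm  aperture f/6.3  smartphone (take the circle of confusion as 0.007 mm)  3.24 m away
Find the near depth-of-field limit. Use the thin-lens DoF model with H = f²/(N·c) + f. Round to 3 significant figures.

2.25 m

Hyperfocal distance H = f²/(N·c) + f = 18²/(6.3 × 0.007) + 18 = 324/0.0441 + 18 ≈ 7364.9 mm ≈ 7.365 m.
Near limit Dn = s·(H − f)/(H + s − 2f) = 3240 × (7364.9 − 18) / (7364.9 + 3240 − 2 × 18) = 3240 × 7346.9 / 10568.9 ≈ 2252.3 mm ≈ 2.25 m.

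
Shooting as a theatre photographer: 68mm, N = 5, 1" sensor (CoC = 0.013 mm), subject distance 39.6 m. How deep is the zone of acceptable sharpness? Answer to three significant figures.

63.7 m

Hyperfocal distance H = f²/(N·c) + f = 68²/(5 × 0.013) + 68 = 4624/0.065 + 68 ≈ 71206.5 mm ≈ 71.21 m.
Near limit Dn = s·(H − f)/(H + s − 2f) = 39600 × (71206.5 − 68) / (71206.5 + 39600 − 2 × 68) = 39600 × 71138.5 / 110670.5 ≈ 25455 mm.
Far limit Df = s·(H − f)/(H − s) = 39600 × (71206.5 − 68) / (71206.5 − 39600) = 39600 × 71138.5 / 31606.5 ≈ 89130 mm.
Depth of field = Df − Dn = 89130 − 25455 ≈ 63675 mm ≈ 63.7 m.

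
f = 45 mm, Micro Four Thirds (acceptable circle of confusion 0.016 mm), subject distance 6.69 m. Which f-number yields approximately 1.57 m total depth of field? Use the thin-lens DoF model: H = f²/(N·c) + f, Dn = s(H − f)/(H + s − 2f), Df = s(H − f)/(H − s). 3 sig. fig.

f/2.20

Write h = H − f = f²/(N·c). The thin-lens limits are Dn = s·h/(h + (s−f)) and Df = s·h/(h − (s−f)), so DoF = Df − Dn = 2·s·(s−f)·h / (h² − (s−f)²).
That is a quadratic in h: DoF·h² − 2·s·(s−f)·h − DoF·(s−f)² = 0 ⇒ h = (s−f)·(s + √(s² + DoF²)) / DoF = 6645 × (6690 + √(6690² + 1570²)) / 1570 = 6645 × (6690 + 6871.75) / 1570 ≈ 57400 mm.
Then N = f²/(c·h) = 45² / (0.016 × 57400) = 2025 / 918.40 ≈ 2.20.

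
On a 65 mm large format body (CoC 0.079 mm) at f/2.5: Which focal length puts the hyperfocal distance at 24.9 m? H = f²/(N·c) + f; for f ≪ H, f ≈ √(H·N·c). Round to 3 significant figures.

From H = f²/(N·c) + f, with f ≪ H: f ≈ √(H·N·c) = √(24900 × 2.5 × 0.079) = √4917.8 ≈ 70.13 mm.
Exact: f² + N·c·f − N·c·H = 0 ⇒ f = (−N·c + √((N·c)² + 4·N·c·H))/2 = (−0.1975 + √19671)/2 ≈ 70.028 mm ≈ 70.0 mm.

70.0 mm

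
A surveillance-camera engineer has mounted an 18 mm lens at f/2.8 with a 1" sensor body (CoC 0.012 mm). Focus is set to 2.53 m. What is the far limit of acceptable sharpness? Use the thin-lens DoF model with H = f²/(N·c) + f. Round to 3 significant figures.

Hyperfocal distance H = f²/(N·c) + f = 18²/(2.8 × 0.012) + 18 = 324/0.0336 + 18 ≈ 9660.9 mm ≈ 9.661 m.
Far limit Df = s·(H − f)/(H − s) = 2530 × (9660.9 − 18) / (9660.9 − 2530) = 2530 × 9642.9 / 7130.9 ≈ 3421.2 mm ≈ 3.42 m.

3.42 m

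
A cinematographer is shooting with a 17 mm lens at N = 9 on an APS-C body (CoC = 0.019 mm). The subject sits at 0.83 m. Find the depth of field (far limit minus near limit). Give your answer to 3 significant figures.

1.04 m

Hyperfocal distance H = f²/(N·c) + f = 17²/(9 × 0.019) + 17 = 289/0.171 + 17 ≈ 1707.1 mm ≈ 1.707 m.
Near limit Dn = s·(H − f)/(H + s − 2f) = 830 × (1707.1 − 17) / (1707.1 + 830 − 2 × 17) = 830 × 1690.1 / 2503.1 ≈ 560.4 mm.
Far limit Df = s·(H − f)/(H − s) = 830 × (1707.1 − 17) / (1707.1 − 830) = 830 × 1690.1 / 877.1 ≈ 1599.4 mm.
Depth of field = Df − Dn = 1599.4 − 560.4 ≈ 1039.0 mm ≈ 1.04 m.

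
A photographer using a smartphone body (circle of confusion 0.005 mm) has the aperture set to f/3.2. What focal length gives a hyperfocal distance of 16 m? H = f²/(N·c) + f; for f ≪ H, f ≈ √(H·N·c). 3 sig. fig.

From H = f²/(N·c) + f, with f ≪ H: f ≈ √(H·N·c) = √(16000 × 3.2 × 0.005) = √256.00 ≈ 16.00 mm.
The +f correction barely moves this — solving exactly, f² + N·c·f − N·c·H = 0 ⇒ f = (−N·c + √((N·c)² + 4·N·c·H))/2 = (−0.016 + √1024.0)/2 ≈ 15.992 mm, so f ≈ 16.0 mm.

16.0 mm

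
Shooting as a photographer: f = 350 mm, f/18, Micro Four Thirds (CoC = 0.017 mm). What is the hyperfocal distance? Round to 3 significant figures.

Hyperfocal distance H = f²/(N·c) + f = 350²/(18 × 0.017) + 350 = 122500/0.306 + 350 ≈ 400676.8 mm ≈ 401 m.

401 m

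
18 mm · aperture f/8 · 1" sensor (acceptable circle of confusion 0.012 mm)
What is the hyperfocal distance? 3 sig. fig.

Hyperfocal distance H = f²/(N·c) + f = 18²/(8 × 0.012) + 18 = 324/0.096 + 18 ≈ 3393.0 mm ≈ 3.39 m.

3.39 m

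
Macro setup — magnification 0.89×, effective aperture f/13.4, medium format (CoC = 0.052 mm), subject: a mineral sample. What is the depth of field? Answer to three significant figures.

At magnification m, DoF ≈ 2·N_eff·c/m² = 2 × 13.4 × 0.052 / 0.89² = 1.394 / 0.7921 ≈ 1.76 mm.

1.76 mm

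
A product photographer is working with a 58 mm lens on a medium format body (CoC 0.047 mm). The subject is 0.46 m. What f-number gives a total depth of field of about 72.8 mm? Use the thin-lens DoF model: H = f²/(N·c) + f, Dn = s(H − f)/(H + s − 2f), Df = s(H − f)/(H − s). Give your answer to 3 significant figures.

f/14

Write h = H − f = f²/(N·c). The thin-lens limits are Dn = s·h/(h + (s−f)) and Df = s·h/(h − (s−f)), so DoF = Df − Dn = 2·s·(s−f)·h / (h² − (s−f)²).
That is a quadratic in h: DoF·h² − 2·s·(s−f)·h − DoF·(s−f)² = 0 ⇒ h = (s−f)·(s + √(s² + DoF²)) / DoF = 402 × (460 + √(460² + 72.8²)) / 72.8 = 402 × (460 + 465.725) / 72.8 ≈ 5111.8 mm.
Then N = f²/(c·h) = 58² / (0.047 × 5111.8) = 3364 / 240.26 ≈ 14.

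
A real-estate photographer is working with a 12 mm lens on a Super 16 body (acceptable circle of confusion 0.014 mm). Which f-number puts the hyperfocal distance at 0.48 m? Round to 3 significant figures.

Rearrange H = f²/(N·c) + f for N: N = f² / ((H − f)·c).
N = 12² / ((480 − 12) × 0.014) = 144 / 6.552 ≈ 22.

f/22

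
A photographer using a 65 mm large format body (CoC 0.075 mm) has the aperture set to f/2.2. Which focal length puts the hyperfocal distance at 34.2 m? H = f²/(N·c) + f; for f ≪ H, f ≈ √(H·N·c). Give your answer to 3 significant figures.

75.0 mm

From H = f²/(N·c) + f, with f ≪ H: f ≈ √(H·N·c) = √(34200 × 2.2 × 0.075) = √5643.0 ≈ 75.12 mm.
Exact: f² + N·c·f − N·c·H = 0 ⇒ f = (−N·c + √((N·c)² + 4·N·c·H))/2 = (−0.165 + √22572)/2 ≈ 75.037 mm ≈ 75.0 mm.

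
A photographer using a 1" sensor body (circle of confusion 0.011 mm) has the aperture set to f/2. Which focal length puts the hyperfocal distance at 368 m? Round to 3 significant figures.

90.0 mm

From H = f²/(N·c) + f, with f ≪ H: f ≈ √(H·N·c) = √(368000 × 2 × 0.011) = √8096.0 ≈ 89.98 mm.
The +f correction barely moves this — solving exactly, f² + N·c·f − N·c·H = 0 ⇒ f = (−N·c + √((N·c)² + 4·N·c·H))/2 = (−0.022 + √32384)/2 ≈ 89.967 mm, so f ≈ 90.0 mm.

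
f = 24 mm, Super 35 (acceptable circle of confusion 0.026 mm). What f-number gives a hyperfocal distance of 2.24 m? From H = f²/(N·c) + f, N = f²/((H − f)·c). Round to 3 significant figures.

Rearrange H = f²/(N·c) + f for N: N = f² / ((H − f)·c).
N = 24² / ((2240 − 24) × 0.026) = 576 / 57.62 ≈ 10.

f/10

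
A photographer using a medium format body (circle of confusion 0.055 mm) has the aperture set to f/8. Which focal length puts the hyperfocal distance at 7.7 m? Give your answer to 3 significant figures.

From H = f²/(N·c) + f, with f ≪ H: f ≈ √(H·N·c) = √(7700 × 8 × 0.055) = √3388.0 ≈ 58.21 mm.
Exact: f² + N·c·f − N·c·H = 0 ⇒ f = (−N·c + √((N·c)² + 4·N·c·H))/2 = (−0.44 + √13552)/2 ≈ 57.987 mm ≈ 58.0 mm.

58.0 mm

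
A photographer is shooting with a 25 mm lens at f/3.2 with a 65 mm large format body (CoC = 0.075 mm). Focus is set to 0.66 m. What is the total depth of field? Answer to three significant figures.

342 mm

Hyperfocal distance H = f²/(N·c) + f = 25²/(3.2 × 0.075) + 25 = 625/0.24 + 25 ≈ 2629.2 mm ≈ 2.629 m.
Near limit Dn = s·(H − f)/(H + s − 2f) = 660 × (2629.2 − 25) / (2629.2 + 660 − 2 × 25) = 660 × 2604.2 / 3239.2 ≈ 530.61 mm.
Far limit Df = s·(H − f)/(H − s) = 660 × (2629.2 − 25) / (2629.2 − 660) = 660 × 2604.2 / 1969.2 ≈ 872.83 mm.
Depth of field = Df − Dn = 872.83 − 530.61 ≈ 342.22 mm.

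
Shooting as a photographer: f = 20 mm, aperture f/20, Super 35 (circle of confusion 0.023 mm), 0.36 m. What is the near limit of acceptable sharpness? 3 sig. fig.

259 mm

Hyperfocal distance H = f²/(N·c) + f = 20²/(20 × 0.023) + 20 = 400/0.46 + 20 ≈ 889.6 mm ≈ 0.890 m.
Near limit Dn = s·(H − f)/(H + s − 2f) = 360 × (889.6 − 20) / (889.6 + 360 − 2 × 20) = 360 × 869.6 / 1209.6 ≈ 258.81 mm.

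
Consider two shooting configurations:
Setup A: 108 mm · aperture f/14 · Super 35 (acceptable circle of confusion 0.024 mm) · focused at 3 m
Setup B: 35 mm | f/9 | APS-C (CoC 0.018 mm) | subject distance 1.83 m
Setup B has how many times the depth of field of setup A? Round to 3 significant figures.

Setup A: H = 108²/(14×0.024) + 108 ≈ 34822.3 mm; DoF = Df − Dn = 3272.64 − 2769.29 ≈ 503.35 mm.
Setup B: H = 35²/(9×0.018) + 35 ≈ 7596.7 mm; DoF = Df − Dn = 2399.62 − 1478.93 ≈ 920.69 mm.
Ratio = 920.69 / 503.35 ≈ 1.83.

1.83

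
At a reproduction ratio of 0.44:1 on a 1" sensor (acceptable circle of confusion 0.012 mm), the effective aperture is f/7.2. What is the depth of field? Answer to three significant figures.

0.893 mm

At magnification m, DoF ≈ 2·N_eff·c/m² = 2 × 7.2 × 0.012 / 0.44² = 0.1728 / 0.1936 ≈ 0.893 mm.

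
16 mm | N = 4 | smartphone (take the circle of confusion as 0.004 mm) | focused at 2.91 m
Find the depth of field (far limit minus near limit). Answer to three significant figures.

1.09 m

Hyperfocal distance H = f²/(N·c) + f = 16²/(4 × 0.004) + 16 = 256/0.016 + 16 ≈ 16016.0 mm ≈ 16.02 m.
Near limit Dn = s·(H − f)/(H + s − 2f) = 2910 × (16016.0 − 16) / (16016.0 + 2910 − 2 × 16) = 2910 × 16000.0 / 18894.0 ≈ 2464.3 mm.
Far limit Df = s·(H − f)/(H − s) = 2910 × (16016.0 − 16) / (16016.0 − 2910) = 2910 × 16000.0 / 13106.0 ≈ 3552.6 mm.
Depth of field = Df − Dn = 3552.6 − 2464.3 ≈ 1088.3 mm ≈ 1.09 m.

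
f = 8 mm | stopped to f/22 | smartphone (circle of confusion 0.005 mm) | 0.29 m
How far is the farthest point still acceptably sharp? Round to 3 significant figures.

0.563 m

Hyperfocal distance H = f²/(N·c) + f = 8²/(22 × 0.005) + 8 = 64/0.11 + 8 ≈ 589.8 mm ≈ 0.590 m.
Far limit Df = s·(H − f)/(H − s) = 290 × (589.8 − 8) / (589.8 − 290) = 290 × 581.8 / 299.8 ≈ 562.77 mm ≈ 0.563 m.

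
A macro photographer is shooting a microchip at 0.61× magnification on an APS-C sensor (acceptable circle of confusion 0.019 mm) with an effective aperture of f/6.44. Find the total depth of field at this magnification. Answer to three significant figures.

At magnification m, DoF ≈ 2·N_eff·c/m² = 2 × 6.44 × 0.019 / 0.61² = 0.2447 / 0.3721 ≈ 0.658 mm.

0.658 mm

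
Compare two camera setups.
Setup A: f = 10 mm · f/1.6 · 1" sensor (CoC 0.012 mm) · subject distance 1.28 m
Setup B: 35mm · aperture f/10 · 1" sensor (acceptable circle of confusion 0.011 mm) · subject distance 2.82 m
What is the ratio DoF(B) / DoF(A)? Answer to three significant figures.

Setup A: H = 10²/(1.6×0.012) + 10 ≈ 5218.3 mm; DoF = Df − Dn = 1692.76 − 1029.07 ≈ 663.69 mm.
Setup B: H = 35²/(10×0.011) + 35 ≈ 11171.4 mm; DoF = Df − Dn = 3760.4 − 2255.9 ≈ 1504.5 mm.
Ratio = 1504.5 / 663.69 ≈ 2.27.

2.27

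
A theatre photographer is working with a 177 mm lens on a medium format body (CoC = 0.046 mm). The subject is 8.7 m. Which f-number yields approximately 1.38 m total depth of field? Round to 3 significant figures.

f/6.30

Write h = H − f = f²/(N·c). The thin-lens limits are Dn = s·h/(h + (s−f)) and Df = s·h/(h − (s−f)), so DoF = Df − Dn = 2·s·(s−f)·h / (h² − (s−f)²).
That is a quadratic in h: DoF·h² − 2·s·(s−f)·h − DoF·(s−f)² = 0 ⇒ h = (s−f)·(s + √(s² + DoF²)) / DoF = 8523 × (8700 + √(8700² + 1380²)) / 1380 = 8523 × (8700 + 8808.77) / 1380 ≈ 108136 mm.
Then N = f²/(c·h) = 177² / (0.046 × 108136) = 31329 / 4974.2 ≈ 6.30.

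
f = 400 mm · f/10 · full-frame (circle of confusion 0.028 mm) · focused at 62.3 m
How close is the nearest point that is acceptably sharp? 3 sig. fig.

56.2 m

Hyperfocal distance H = f²/(N·c) + f = 400²/(10 × 0.028) + 400 = 160000/0.28 + 400 ≈ 571828.6 mm ≈ 571.8 m.
Near limit Dn = s·(H − f)/(H + s − 2f) = 62300 × (571828.6 − 400) / (571828.6 + 62300 − 2 × 400) = 62300 × 571428.6 / 633328.6 ≈ 56211 mm ≈ 56.2 m.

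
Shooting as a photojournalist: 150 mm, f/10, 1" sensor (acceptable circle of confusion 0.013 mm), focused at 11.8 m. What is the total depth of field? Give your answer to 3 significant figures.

1.60 m

Hyperfocal distance H = f²/(N·c) + f = 150²/(10 × 0.013) + 150 = 22500/0.13 + 150 ≈ 173226.9 mm ≈ 173.2 m.
Near limit Dn = s·(H − f)/(H + s − 2f) = 11800 × (173226.9 − 150) / (173226.9 + 11800 − 2 × 150) = 11800 × 173076.9 / 184726.9 ≈ 11055.8 mm.
Far limit Df = s·(H − f)/(H − s) = 11800 × (173226.9 − 150) / (173226.9 − 11800) = 11800 × 173076.9 / 161426.9 ≈ 12651.6 mm.
Depth of field = Df − Dn = 12651.6 − 11055.8 ≈ 1595.8 mm ≈ 1.60 m.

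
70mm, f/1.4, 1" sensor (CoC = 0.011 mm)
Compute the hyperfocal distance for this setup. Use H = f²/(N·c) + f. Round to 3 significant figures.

318 m

Hyperfocal distance H = f²/(N·c) + f = 70²/(1.4 × 0.011) + 70 = 4900/0.0154 + 70 ≈ 318251.8 mm ≈ 318 m.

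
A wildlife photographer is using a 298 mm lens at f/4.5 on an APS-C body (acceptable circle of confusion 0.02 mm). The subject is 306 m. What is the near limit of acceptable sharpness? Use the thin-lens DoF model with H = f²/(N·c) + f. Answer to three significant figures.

Hyperfocal distance H = f²/(N·c) + f = 298²/(4.5 × 0.02) + 298 = 88804/0.09 + 298 ≈ 987009.1 mm ≈ 987.0 m.
Near limit Dn = s·(H − f)/(H + s − 2f) = 306000 × (987009.1 − 298) / (987009.1 + 306000 − 2 × 298) = 306000 × 986711.1 / 1292413.1 ≈ 233620 mm ≈ 234 m.

234 m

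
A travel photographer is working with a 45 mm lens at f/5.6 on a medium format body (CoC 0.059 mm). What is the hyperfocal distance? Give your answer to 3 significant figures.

Hyperfocal distance H = f²/(N·c) + f = 45²/(5.6 × 0.059) + 45 = 2025/0.3304 + 45 ≈ 6173.9 mm ≈ 6.17 m.

6.17 m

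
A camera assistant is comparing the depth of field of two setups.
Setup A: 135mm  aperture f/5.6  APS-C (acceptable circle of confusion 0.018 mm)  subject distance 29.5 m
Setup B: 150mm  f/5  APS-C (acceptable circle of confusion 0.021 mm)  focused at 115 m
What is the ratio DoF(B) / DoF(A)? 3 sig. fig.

Setup A: H = 135²/(5.6×0.018) + 135 ≈ 180938.6 mm; DoF = Df − Dn = 35220.3 − 25378.2 ≈ 9842.1 mm.
Setup B: H = 150²/(5×0.021) + 150 ≈ 214435.7 mm; DoF = Df − Dn = 247827 − 74871 ≈ 172956 mm.
Ratio = 172956 / 9842.1 ≈ 17.6.

17.6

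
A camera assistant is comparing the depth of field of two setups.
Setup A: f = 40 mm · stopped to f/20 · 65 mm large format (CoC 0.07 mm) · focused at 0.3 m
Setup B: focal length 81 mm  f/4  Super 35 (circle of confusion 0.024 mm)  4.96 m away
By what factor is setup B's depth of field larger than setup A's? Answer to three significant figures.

Setup A: H = 40²/(20×0.07) + 40 ≈ 1182.9 mm; DoF = Df − Dn = 388.35 − 244.40 ≈ 143.95 mm.
Setup B: H = 81²/(4×0.024) + 81 ≈ 68424.8 mm; DoF = Df − Dn = 5341.31 − 4629.50 ≈ 711.81 mm.
Ratio = 711.81 / 143.95 ≈ 4.94.

4.94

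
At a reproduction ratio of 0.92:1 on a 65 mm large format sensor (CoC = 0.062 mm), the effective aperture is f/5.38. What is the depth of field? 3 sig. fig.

At magnification m, DoF ≈ 2·N_eff·c/m² = 2 × 5.38 × 0.062 / 0.92² = 0.6671 / 0.8464 ≈ 0.788 mm.

0.788 mm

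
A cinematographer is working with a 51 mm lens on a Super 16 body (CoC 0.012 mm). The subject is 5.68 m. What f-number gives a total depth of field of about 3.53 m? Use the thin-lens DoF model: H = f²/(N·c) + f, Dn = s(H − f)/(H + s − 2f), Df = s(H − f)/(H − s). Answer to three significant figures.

f/11

Write h = H − f = f²/(N·c). The thin-lens limits are Dn = s·h/(h + (s−f)) and Df = s·h/(h − (s−f)), so DoF = Df − Dn = 2·s·(s−f)·h / (h² − (s−f)²).
That is a quadratic in h: DoF·h² − 2·s·(s−f)·h − DoF·(s−f)² = 0 ⇒ h = (s−f)·(s + √(s² + DoF²)) / DoF = 5629 × (5680 + √(5680² + 3530²)) / 3530 = 5629 × (5680 + 6687.55) / 3530 ≈ 19722 mm.
Then N = f²/(c·h) = 51² / (0.012 × 19722) = 2601 / 236.66 ≈ 11.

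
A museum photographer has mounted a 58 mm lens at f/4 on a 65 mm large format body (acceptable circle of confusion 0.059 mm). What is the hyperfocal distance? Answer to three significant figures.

14.3 m

Hyperfocal distance H = f²/(N·c) + f = 58²/(4 × 0.059) + 58 = 3364/0.236 + 58 ≈ 14312.2 mm ≈ 14.3 m.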